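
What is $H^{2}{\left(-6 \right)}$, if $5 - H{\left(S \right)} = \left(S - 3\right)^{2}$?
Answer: $5776$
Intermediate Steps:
$H{\left(S \right)} = 5 - \left(-3 + S\right)^{2}$ ($H{\left(S \right)} = 5 - \left(S - 3\right)^{2} = 5 - \left(-3 + S\right)^{2}$)
$H^{2}{\left(-6 \right)} = \left(5 - \left(-3 - 6\right)^{2}\right)^{2} = \left(5 - \left(-9\right)^{2}\right)^{2} = \left(5 - 81\right)^{2} = \left(-76\right)^{2} = 5776$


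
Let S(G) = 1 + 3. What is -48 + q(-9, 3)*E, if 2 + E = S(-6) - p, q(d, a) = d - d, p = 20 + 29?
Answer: -48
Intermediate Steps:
p = 49
S(G) = 4
q(d, a) = 0
E = -47 (E = -2 + (4 - 1*49) = -2 + (4 - 49) = -2 - 45 = -47)
-48 + q(-9, 3)*E = -48 + 0*(-47) = -48 + 0 = -48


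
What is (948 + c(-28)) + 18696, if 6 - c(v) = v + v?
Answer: 19706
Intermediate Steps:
c(v) = 6 - 2*v (c(v) = 6 - (v + v) = 6 - 2*v)
(948 + c(-28)) + 18696 = (948 + (6 - 2*(-28))) + 18696 = (948 + (6 + 56)) + 18696 = (948 + 62) + 18696 = 1010 + 18696 = 19706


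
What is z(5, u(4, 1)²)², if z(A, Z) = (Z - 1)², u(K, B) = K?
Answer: 50625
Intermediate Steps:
z(A, Z) = (-1 + Z)²
z(5, u(4, 1)²)² = ((-1 + 4²)²)² = ((-1 + 16)²)² = (15²)² = 225² = 50625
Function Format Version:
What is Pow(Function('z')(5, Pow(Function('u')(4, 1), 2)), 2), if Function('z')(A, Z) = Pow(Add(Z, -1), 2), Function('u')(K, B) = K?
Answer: 50625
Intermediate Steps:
Function('z')(A, Z) = Pow(Add(-1, Z), 2)
Pow(Function('z')(5, Pow(Function('u')(4, 1), 2)), 2) = Pow(Pow(Add(-1, Pow(4, 2)), 2), 2) = Pow(Pow(Add(-1, 16), 2), 2) = Pow(Pow(15, 2), 2) = Pow(225, 2) = 50625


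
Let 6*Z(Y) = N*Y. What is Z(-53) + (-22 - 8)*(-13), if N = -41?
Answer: 4513/6 ≈ 752.17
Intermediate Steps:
Z(Y) = -41*Y/6 (Z(Y) = (-41*Y)/6 = -41*Y/6)
Z(-53) + (-22 - 8)*(-13) = -41/6*(-53) + (-22 - 8)*(-13) = 2173/6 - 30*(-13) = 2173/6 + 390 = 4513/6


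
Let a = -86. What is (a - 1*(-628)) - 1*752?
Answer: -210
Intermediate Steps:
(a - 1*(-628)) - 1*752 = (-86 - 1*(-628)) - 1*752 = (-86 + 628) - 752 = 542 - 752 = -210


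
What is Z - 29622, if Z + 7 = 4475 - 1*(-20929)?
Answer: -4225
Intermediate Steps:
Z = 25397 (Z = -7 + (4475 - 1*(-20929)) = -7 + (4475 + 20929) = -7 + 25404 = 25397)
Z - 29622 = 25397 - 29622 = -4225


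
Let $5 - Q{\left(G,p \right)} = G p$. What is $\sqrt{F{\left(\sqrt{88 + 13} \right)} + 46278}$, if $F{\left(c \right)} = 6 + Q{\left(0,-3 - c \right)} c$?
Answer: $\sqrt{46284 + 5 \sqrt{101}} \approx 215.25$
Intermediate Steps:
$Q{\left(G,p \right)} = 5 - G p$
$F{\left(c \right)} = 6 + 5 c$ ($F{\left(c \right)} = 6 + \left(5 - 0 \left(-3 - c\right)\right) c = 6 + \left(5 + 0\right) c = 6 + 5 c$)
$\sqrt{F{\left(\sqrt{88 + 13} \right)} + 46278} = \sqrt{\left(6 + 5 \sqrt{88 + 13}\right) + 46278} = \sqrt{\left(6 + 5 \sqrt{101}\right) + 46278} = \sqrt{46284 + 5 \sqrt{101}}$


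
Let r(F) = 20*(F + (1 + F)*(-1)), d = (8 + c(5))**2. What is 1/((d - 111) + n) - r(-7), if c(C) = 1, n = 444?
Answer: 8281/414 ≈ 20.002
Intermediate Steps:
d = 81 (d = (8 + 1)**2 = 9**2 = 81)
r(F) = -20 (r(F) = 20*(F + (-1 - F)) = 20*(-1) = -20)
1/((d - 111) + n) - r(-7) = 1/((81 - 111) + 444) - 1*(-20) = 1/(-30 + 444) + 20 = 1/414 + 20 = 8281/414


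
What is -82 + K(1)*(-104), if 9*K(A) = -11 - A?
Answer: 170/3 ≈ 56.667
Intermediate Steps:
K(A) = -11/9 - A/9 (K(A) = (-11 - A)/9 = -11/9 - A/9)
-82 + K(1)*(-104) = -82 + (-11/9 - 1/9*1)*(-104) = -82 + (-11/9 - 1/9)*(-104) = -82 - 4/3*(-104) = -82 + 416/3 = 170/3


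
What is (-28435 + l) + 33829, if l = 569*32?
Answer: 23602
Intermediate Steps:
l = 18208
(-28435 + l) + 33829 = (-28435 + 18208) + 33829 = -10227 + 33829 = 23602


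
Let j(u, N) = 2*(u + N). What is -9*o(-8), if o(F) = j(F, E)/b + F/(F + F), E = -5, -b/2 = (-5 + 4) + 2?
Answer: -243/2 ≈ -121.50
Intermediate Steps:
b = -2 (b = -2*((-5 + 4) + 2) = -2*(-1 + 2) = -2*1 = -2)
j(u, N) = 2*N + 2*u (j(u, N) = 2*(N + u) = 2*N + 2*u)
o(F) = 11/2 - F (o(F) = (2*(-5) + 2*F)/(-2) + F/(F + F) = (-10 + 2*F)*(-1/2) + F/((2*F)) = (5 - F) + F*(1/(2*F)) = (5 - F) + 1/2 = 11/2 - F)
-9*o(-8) = -9*(11/2 - 1*(-8)) = -9*(11/2 + 8) = -9*27/2 = -243/2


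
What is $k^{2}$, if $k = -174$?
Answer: $30276$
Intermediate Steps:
$k^{2} = \left(-174\right)^{2} = 30276$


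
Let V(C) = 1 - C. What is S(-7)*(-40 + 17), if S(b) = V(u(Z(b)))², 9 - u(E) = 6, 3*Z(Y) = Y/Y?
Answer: -92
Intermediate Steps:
Z(Y) = ⅓ (Z(Y) = (Y/Y)/3 = (⅓)*1 = ⅓)
u(E) = 3 (u(E) = 9 - 1*6 = 9 - 6 = 3)
S(b) = 4 (S(b) = (1 - 1*3)² = (1 - 3)² = (-2)² = 4)
S(-7)*(-40 + 17) = 4*(-40 + 17) = 4*(-23) = -92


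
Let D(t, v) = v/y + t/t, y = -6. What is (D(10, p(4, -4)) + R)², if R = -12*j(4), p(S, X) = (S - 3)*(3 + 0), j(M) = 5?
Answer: 14161/4 ≈ 3540.3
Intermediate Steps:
p(S, X) = -9 + 3*S (p(S, X) = (-3 + S)*3 = -9 + 3*S)
D(t, v) = 1 - v/6 (D(t, v) = v/(-6) + t/t = v*(-⅙) + 1 = -v/6 + 1 = 1 - v/6)
R = -60 (R = -12*5 = -60)
(D(10, p(4, -4)) + R)² = ((1 - (-9 + 3*4)/6) - 60)² = ((1 - (-9 + 12)/6) - 60)² = ((1 - ⅙*3) - 60)² = ((1 - ½) - 60)² = (½ - 60)² = (-119/2)² = 14161/4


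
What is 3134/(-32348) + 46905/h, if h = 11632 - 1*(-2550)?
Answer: 184104569/57344917 ≈ 3.2105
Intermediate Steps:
h = 14182 (h = 11632 + 2550 = 14182)
3134/(-32348) + 46905/h = 3134/(-32348) + 46905/14182 = 3134*(-1/32348) + 46905*(1/14182) = -1567/16174 + 46905/14182 = 184104569/57344917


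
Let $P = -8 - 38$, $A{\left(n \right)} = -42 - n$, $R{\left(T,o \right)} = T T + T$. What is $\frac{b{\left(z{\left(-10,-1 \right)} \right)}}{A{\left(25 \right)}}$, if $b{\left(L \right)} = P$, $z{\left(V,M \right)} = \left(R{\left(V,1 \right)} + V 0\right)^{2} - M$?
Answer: $\frac{46}{67} \approx 0.68657$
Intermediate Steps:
$R{\left(T,o \right)} = T + T^{2}$ ($R{\left(T,o \right)} = T^{2} + T = T + T^{2}$)
$z{\left(V,M \right)} = - M + V^{2} \left(1 + V\right)^{2}$ ($z{\left(V,M \right)} = \left(V \left(1 + V\right) + V 0\right)^{2} - M = \left(V \left(1 + V\right) + 0\right)^{2} - M = \left(V \left(1 + V\right)\right)^{2} - M = V^{2} \left(1 + V\right)^{2} - M = - M + V^{2} \left(1 + V\right)^{2}$)
$P = -46$ ($P = -8 - 38 = -46$)
$b{\left(L \right)} = -46$
$\frac{b{\left(z{\left(-10,-1 \right)} \right)}}{A{\left(25 \right)}} = - \frac{46}{-42 - 25} = - \frac{46}{-67} = \left(-46\right) \left(- \frac{1}{67}\right) = \frac{46}{67}$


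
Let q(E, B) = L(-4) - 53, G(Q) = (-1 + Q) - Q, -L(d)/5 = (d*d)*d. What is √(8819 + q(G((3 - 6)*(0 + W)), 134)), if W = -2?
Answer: √9086 ≈ 95.321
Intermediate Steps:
L(d) = -5*d³ (L(d) = -5*d*d*d = -5*d²*d = -5*d³)
G(Q) = -1
q(E, B) = 267 (q(E, B) = -5*(-4)³ - 53 = -5*(-64) - 53 = 320 - 53 = 267)
√(8819 + q(G((3 - 6)*(0 + W)), 134)) = √(8819 + 267) = √9086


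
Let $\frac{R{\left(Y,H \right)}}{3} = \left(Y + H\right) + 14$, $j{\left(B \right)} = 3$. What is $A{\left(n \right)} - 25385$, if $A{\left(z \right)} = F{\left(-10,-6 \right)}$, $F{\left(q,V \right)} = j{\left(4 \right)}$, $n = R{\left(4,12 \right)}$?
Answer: $-25382$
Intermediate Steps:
$R{\left(Y,H \right)} = 42 + 3 H + 3 Y$ ($R{\left(Y,H \right)} = 3 \left(\left(Y + H\right) + 14\right) = 3 \left(\left(H + Y\right) + 14\right) = 3 \left(14 + H + Y\right) = 42 + 3 H + 3 Y$)
$n = 90$ ($n = 42 + 3 \cdot 12 + 3 \cdot 4 = 42 + 36 + 12 = 90$)
$F{\left(q,V \right)} = 3$
$A{\left(z \right)} = 3$
$A{\left(n \right)} - 25385 = 3 - 25385 = -25382$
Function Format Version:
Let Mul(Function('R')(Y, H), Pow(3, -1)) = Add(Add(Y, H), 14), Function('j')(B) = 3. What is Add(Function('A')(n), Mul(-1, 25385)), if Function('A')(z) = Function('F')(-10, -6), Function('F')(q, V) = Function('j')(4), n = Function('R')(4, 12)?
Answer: -25382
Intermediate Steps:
Function('R')(Y, H) = Add(42, Mul(3, H), Mul(3, Y)) (Function('R')(Y, H) = Mul(3, Add(Add(Y, H), 14)) = Mul(3, Add(Add(H, Y), 14)) = Mul(3, Add(14, H, Y)) = Add(42, Mul(3, H), Mul(3, Y)))
n = 90 (n = Add(42, Mul(3, 12), Mul(3, 4)) = Add(42, 36, 12) = 90)
Function('F')(q, V) = 3
Function('A')(z) = 3
Add(Function('A')(n), Mul(-1, 25385)) = Add(3, Mul(-1, 25385)) = Add(3, -25385) = -25382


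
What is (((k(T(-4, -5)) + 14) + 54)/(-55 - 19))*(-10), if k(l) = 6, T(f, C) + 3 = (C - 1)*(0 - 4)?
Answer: 10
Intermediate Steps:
T(f, C) = 1 - 4*C (T(f, C) = -3 + (C - 1)*(0 - 4) = -3 + (-1 + C)*(-4) = -3 + (4 - 4*C) = 1 - 4*C)
(((k(T(-4, -5)) + 14) + 54)/(-55 - 19))*(-10) = (((6 + 14) + 54)/(-55 - 19))*(-10) = ((20 + 54)/(-74))*(-10) = (74*(-1/74))*(-10) = -1*(-10) = 10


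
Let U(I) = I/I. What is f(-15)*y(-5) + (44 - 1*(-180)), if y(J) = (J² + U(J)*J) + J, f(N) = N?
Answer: -1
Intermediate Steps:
U(I) = 1
y(J) = J² + 2*J (y(J) = (J² + 1*J) + J = (J² + J) + J = (J + J²) + J = J² + 2*J)
f(-15)*y(-5) + (44 - 1*(-180)) = -(-75)*(2 - 5) + (44 - 1*(-180)) = -(-75)*(-3) + (44 + 180) = -15*15 + 224 = -225 + 224 = -1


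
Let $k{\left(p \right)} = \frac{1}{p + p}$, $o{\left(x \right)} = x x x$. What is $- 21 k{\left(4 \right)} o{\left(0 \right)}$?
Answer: $0$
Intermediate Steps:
$o{\left(x \right)} = x^{3}$ ($o{\left(x \right)} = x^{2} x = x^{3}$)
$k{\left(p \right)} = \frac{1}{2 p}$
$- 21 k{\left(4 \right)} o{\left(0 \right)} = - 21 \frac{1}{2 \cdot 4} \cdot 0^{3} = - 21 \cdot \frac{1}{2} \cdot \frac{1}{4} \cdot 0 = \left(-21\right) \frac{1}{8} \cdot 0 = \left(- \frac{21}{8}\right) 0 = 0$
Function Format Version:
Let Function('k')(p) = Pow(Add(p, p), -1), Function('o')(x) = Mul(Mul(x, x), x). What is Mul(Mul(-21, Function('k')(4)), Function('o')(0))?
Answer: 0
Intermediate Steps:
Function('o')(x) = Pow(x, 3) (Function('o')(x) = Mul(Pow(x, 2), x) = Pow(x, 3))
Function('k')(p) = Mul(Rational(1, 2), Pow(p, -1)) (Function('k')(p) = Pow(Mul(2, p), -1) = Mul(Rational(1, 2), Pow(p, -1)))
Mul(Mul(-21, Function('k')(4)), Function('o')(0)) = Mul(Mul(-21, Mul(Rational(1, 2), Pow(4, -1))), Pow(0, 3)) = Mul(Mul(-21, Mul(Rational(1, 2), Rational(1, 4))), 0) = Mul(Mul(-21, Rational(1, 8)), 0) = Mul(Rational(-21, 8), 0) = 0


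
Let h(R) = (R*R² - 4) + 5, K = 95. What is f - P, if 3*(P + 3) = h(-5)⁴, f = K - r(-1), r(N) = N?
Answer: -236421079/3 ≈ -7.8807e+7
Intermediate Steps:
h(R) = 1 + R³ (h(R) = (R³ - 4) + 5 = (-4 + R³) + 5 = 1 + R³)
f = 96 (f = 95 - 1*(-1) = 95 + 1 = 96)
P = 236421367/3 (P = -3 + (1 + (-5)³)⁴/3 = -3 + (1 - 125)⁴/3 = -3 + (⅓)*(-124)⁴ = -3 + (⅓)*236421376 = -3 + 236421376/3 = 236421367/3 ≈ 7.8807e+7)
f - P = 96 - 1*236421367/3 = 96 - 236421367/3 = -236421079/3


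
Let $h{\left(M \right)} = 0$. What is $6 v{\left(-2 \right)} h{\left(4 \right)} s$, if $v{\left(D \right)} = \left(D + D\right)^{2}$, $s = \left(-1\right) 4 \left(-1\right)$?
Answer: $0$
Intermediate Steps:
$s = 4$ ($s = \left(-4\right) \left(-1\right) = 4$)
$v{\left(D \right)} = 4 D^{2}$ ($v{\left(D \right)} = \left(2 D\right)^{2} = 4 D^{2}$)
$6 v{\left(-2 \right)} h{\left(4 \right)} s = 6 \cdot 4 \left(-2\right)^{2} \cdot 0 \cdot 4 = 6 \cdot 4 \cdot 4 \cdot 0 \cdot 4 = 6 \cdot 16 \cdot 0 \cdot 4 = 6 \cdot 0 \cdot 4 = 0 \cdot 4 = 0$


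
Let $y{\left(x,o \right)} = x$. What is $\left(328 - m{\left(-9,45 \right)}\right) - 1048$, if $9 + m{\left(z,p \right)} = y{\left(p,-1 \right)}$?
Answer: $-756$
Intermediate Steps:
$m{\left(z,p \right)} = -9 + p$
$\left(328 - m{\left(-9,45 \right)}\right) - 1048 = \left(328 - \left(-9 + 45\right)\right) - 1048 = \left(328 - 36\right) - 1048 = 292 - 1048 = -756$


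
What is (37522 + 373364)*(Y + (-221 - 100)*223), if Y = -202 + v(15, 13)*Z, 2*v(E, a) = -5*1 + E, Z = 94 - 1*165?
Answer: -29641316040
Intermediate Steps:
Z = -71 (Z = 94 - 165 = -71)
v(E, a) = -5/2 + E/2 (v(E, a) = (-5*1 + E)/2 = (-5 + E)/2 = -5/2 + E/2)
Y = -557 (Y = -202 + (-5/2 + (½)*15)*(-71) = -202 + (-5/2 + 15/2)*(-71) = -202 + 5*(-71) = -202 - 355 = -557)
(37522 + 373364)*(Y + (-221 - 100)*223) = (37522 + 373364)*(-557 + (-221 - 100)*223) = 410886*(-557 - 321*223) = 410886*(-557 - 71583) = 410886*(-72140) = -29641316040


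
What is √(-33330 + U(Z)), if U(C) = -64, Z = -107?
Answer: I*√33394 ≈ 182.74*I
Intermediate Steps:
√(-33330 + U(Z)) = √(-33330 - 64) = √(-33394) = I*√33394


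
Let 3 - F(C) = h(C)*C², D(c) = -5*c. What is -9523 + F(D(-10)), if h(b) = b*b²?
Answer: -312509520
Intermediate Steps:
h(b) = b³
F(C) = 3 - C⁵ (F(C) = 3 - C³*C² = 3 - C⁵)
-9523 + F(D(-10)) = -9523 + (3 - (-5*(-10))⁵) = -9523 + (3 - 1*50⁵) = -9523 + (3 - 1*312500000) = -9523 + (3 - 312500000) = -9523 - 312499997 = -312509520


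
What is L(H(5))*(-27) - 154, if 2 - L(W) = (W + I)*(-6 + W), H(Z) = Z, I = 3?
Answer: -424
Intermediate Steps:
L(W) = 2 - (-6 + W)*(3 + W) (L(W) = 2 - (W + 3)*(-6 + W) = 2 - (3 + W)*(-6 + W) = 2 - (-6 + W)*(3 + W))
L(H(5))*(-27) - 154 = (20 - 1*5² + 3*5)*(-27) - 154 = (20 - 1*25 + 15)*(-27) - 154 = (20 - 25 + 15)*(-27) - 154 = 10*(-27) - 154 = -270 - 154 = -424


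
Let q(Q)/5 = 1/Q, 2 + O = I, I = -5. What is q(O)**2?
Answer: 25/49 ≈ 0.51020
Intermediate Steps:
O = -7 (O = -2 - 5 = -7)
q(Q) = 5/Q
q(O)**2 = (5/(-7))**2 = (5*(-1/7))**2 = (-5/7)**2 = 25/49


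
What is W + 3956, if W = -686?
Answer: 3270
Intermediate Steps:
W + 3956 = -686 + 3956 = 3270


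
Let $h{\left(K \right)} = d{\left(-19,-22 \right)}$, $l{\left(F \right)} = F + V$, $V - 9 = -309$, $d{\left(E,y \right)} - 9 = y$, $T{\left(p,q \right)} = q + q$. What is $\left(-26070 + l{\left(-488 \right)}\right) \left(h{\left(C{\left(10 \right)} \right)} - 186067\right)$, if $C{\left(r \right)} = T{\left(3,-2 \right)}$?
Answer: $4997736640$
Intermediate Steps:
$T{\left(p,q \right)} = 2 q$
$d{\left(E,y \right)} = 9 + y$
$V = -300$ ($V = 9 - 309 = -300$)
$l{\left(F \right)} = -300 + F$ ($l{\left(F \right)} = F - 300 = -300 + F$)
$C{\left(r \right)} = -4$ ($C{\left(r \right)} = 2 \left(-2\right) = -4$)
$h{\left(K \right)} = -13$ ($h{\left(K \right)} = 9 - 22 = -13$)
$\left(-26070 + l{\left(-488 \right)}\right) \left(h{\left(C{\left(10 \right)} \right)} - 186067\right) = \left(-26070 - 788\right) \left(-13 - 186067\right) = \left(-26070 - 788\right) \left(-186080\right) = \left(-26858\right) \left(-186080\right) = 4997736640$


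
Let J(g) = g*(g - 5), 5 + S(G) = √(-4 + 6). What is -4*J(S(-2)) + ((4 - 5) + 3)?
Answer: -206 + 60*√2 ≈ -121.15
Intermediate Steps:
S(G) = -5 + √2 (S(G) = -5 + √(-4 + 6) = -5 + √2)
J(g) = g*(-5 + g)
-4*J(S(-2)) + ((4 - 5) + 3) = -4*(-5 + √2)*(-5 + (-5 + √2)) + ((4 - 5) + 3) = -4*(-5 + √2)*(-10 + √2) + (-1 + 3) = -4*(-10 + √2)*(-5 + √2) + 2 = 2 - 4*(-10 + √2)*(-5 + √2)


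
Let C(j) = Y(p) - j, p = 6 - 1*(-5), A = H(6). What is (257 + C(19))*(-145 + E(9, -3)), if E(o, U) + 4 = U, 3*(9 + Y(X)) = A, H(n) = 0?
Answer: -34808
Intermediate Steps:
A = 0
p = 11 (p = 6 + 5 = 11)
Y(X) = -9 (Y(X) = -9 + (1/3)*0 = -9 + 0 = -9)
E(o, U) = -4 + U
C(j) = -9 - j
(257 + C(19))*(-145 + E(9, -3)) = (257 + (-9 - 1*19))*(-145 + (-4 - 3)) = (257 + (-9 - 19))*(-145 - 7) = (257 - 28)*(-152) = 229*(-152) = -34808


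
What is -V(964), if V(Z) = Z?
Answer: -964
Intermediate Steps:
-V(964) = -1*964 = -964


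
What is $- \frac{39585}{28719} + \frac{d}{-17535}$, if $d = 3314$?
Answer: $- \frac{87699749}{55954185} \approx -1.5673$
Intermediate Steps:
$- \frac{39585}{28719} + \frac{d}{-17535} = - \frac{39585}{28719} + \frac{3314}{-17535} = \left(-39585\right) \frac{1}{28719} + 3314 \left(- \frac{1}{17535}\right) = - \frac{13195}{9573} - \frac{3314}{17535} = - \frac{87699749}{55954185}$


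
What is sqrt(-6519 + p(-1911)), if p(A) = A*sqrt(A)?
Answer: sqrt(-6519 - 13377*I*sqrt(39)) ≈ 196.56 - 212.5*I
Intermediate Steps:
p(A) = A**(3/2)
sqrt(-6519 + p(-1911)) = sqrt(-6519 + (-1911)**(3/2)) = sqrt(-6519 - 13377*I*sqrt(39))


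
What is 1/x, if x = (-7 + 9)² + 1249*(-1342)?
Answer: -1/1676154 ≈ -5.9660e-7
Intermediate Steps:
x = -1676154 (x = 2² - 1676158 = 4 - 1676158 = -1676154)
1/x = 1/(-1676154) = -1/1676154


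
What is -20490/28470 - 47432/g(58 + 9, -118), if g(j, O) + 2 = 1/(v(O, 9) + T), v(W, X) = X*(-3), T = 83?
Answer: 2520650395/105339 ≈ 23929.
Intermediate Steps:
v(W, X) = -3*X
g(j, O) = -111/56 (g(j, O) = -2 + 1/(-3*9 + 83) = -2 + 1/(-27 + 83) = -2 + 1/56 = -111/56)
-20490/28470 - 47432/g(58 + 9, -118) = -20490/28470 - 47432/(-111/56) = -20490*1/28470 - 47432*(-56/111) = -683/949 + 2656192/111 = 2520650395/105339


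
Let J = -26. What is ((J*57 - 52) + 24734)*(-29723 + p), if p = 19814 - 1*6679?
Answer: -384841600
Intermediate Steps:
p = 13135 (p = 19814 - 6679 = 13135)
((J*57 - 52) + 24734)*(-29723 + p) = ((-26*57 - 52) + 24734)*(-29723 + 13135) = ((-1482 - 52) + 24734)*(-16588) = (-1534 + 24734)*(-16588) = 23200*(-16588) = -384841600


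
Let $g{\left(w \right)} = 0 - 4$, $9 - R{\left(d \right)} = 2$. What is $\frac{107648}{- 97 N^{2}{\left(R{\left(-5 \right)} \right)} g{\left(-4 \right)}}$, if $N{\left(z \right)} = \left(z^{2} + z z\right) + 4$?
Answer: $\frac{6728}{252297} \approx 0.026667$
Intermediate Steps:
$R{\left(d \right)} = 7$ ($R{\left(d \right)} = 9 - 2 = 7$)
$g{\left(w \right)} = -4$ ($g{\left(w \right)} = 0 - 4 = -4$)
$N{\left(z \right)} = 4 + 2 z^{2}$ ($N{\left(z \right)} = \left(z^{2} + z^{2}\right) + 4 = 2 z^{2} + 4 = 4 + 2 z^{2}$)
$\frac{107648}{- 97 N^{2}{\left(R{\left(-5 \right)} \right)} g{\left(-4 \right)}} = \frac{107648}{- 97 \left(4 + 2 \cdot 7^{2}\right)^{2} \left(-4\right)} = \frac{107648}{- 97 \left(4 + 2 \cdot 49\right)^{2} \left(-4\right)} = \frac{107648}{- 97 \left(4 + 98\right)^{2} \left(-4\right)} = \frac{107648}{- 97 \cdot 102^{2} \left(-4\right)} = \frac{107648}{\left(-97\right) 10404 \left(-4\right)} = \frac{107648}{\left(-1009188\right) \left(-4\right)} = \frac{107648}{4036752} = 107648 \cdot \frac{1}{4036752} = \frac{6728}{252297}$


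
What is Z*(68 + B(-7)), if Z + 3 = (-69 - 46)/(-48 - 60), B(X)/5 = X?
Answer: -2299/36 ≈ -63.861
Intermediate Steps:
B(X) = 5*X
Z = -209/108 (Z = -3 + (-69 - 46)/(-48 - 60) = -3 - 115/(-108) = -3 - 115*(-1/108) = -3 + 115/108 = -209/108 ≈ -1.9352)
Z*(68 + B(-7)) = -209*(68 + 5*(-7))/108 = -209*(68 - 35)/108 = -209/108*33 = -2299/36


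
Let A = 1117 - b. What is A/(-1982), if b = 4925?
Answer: 1904/991 ≈ 1.9213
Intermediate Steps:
A = -3808 (A = 1117 - 1*4925 = 1117 - 4925 = -3808)
A/(-1982) = -3808/(-1982) = -3808*(-1/1982) = 1904/991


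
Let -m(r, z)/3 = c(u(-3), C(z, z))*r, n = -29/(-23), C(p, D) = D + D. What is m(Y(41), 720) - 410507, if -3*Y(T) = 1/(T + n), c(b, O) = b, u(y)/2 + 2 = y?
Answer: -199506517/486 ≈ -4.1051e+5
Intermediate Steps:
u(y) = -4 + 2*y
C(p, D) = 2*D
n = 29/23 (n = -29*(-1/23) = 29/23 ≈ 1.2609)
Y(T) = -1/(3*(29/23 + T)) (Y(T) = -1/(3*(T + 29/23)) = -1/(3*(29/23 + T)))
m(r, z) = 30*r (m(r, z) = -3*(-4 + 2*(-3))*r = -3*(-4 - 6)*r = -(-30)*r = 30*r)
m(Y(41), 720) - 410507 = 30*(-23/(87 + 69*41)) - 410507 = 30*(-23/(87 + 2829)) - 410507 = 30*(-23/2916) - 410507 = -115/486 - 410507 = -199506517/486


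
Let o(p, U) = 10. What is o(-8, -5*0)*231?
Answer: 2310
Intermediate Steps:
o(-8, -5*0)*231 = 10*231 = 2310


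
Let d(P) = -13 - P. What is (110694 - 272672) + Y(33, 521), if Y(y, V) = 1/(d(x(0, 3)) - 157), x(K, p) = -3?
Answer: -27050327/167 ≈ -1.6198e+5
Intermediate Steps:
Y(y, V) = -1/167 (Y(y, V) = 1/((-13 - 1*(-3)) - 157) = 1/((-13 + 3) - 157) = 1/(-10 - 157) = 1/(-167) = -1/167)
(110694 - 272672) + Y(33, 521) = (110694 - 272672) - 1/167 = -161978 - 1/167 = -27050327/167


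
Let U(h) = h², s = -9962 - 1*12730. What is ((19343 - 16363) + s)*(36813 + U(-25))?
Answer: -737977856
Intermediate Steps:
s = -22692 (s = -9962 - 12730 = -22692)
((19343 - 16363) + s)*(36813 + U(-25)) = ((19343 - 16363) - 22692)*(36813 + (-25)²) = (2980 - 22692)*(36813 + 625) = -19712*37438 = -737977856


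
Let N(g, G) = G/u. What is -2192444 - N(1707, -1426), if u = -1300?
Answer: -1425089313/650 ≈ -2.1924e+6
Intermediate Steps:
N(g, G) = -G/1300 (N(g, G) = G/(-1300) = G*(-1/1300) = -G/1300)
-2192444 - N(1707, -1426) = -2192444 - (-1)*(-1426)/1300 = -2192444 - 1*713/650 = -2192444 - 713/650 = -1425089313/650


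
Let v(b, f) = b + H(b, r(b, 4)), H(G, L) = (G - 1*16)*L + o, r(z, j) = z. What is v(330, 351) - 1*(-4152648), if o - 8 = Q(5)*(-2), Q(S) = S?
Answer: 4256596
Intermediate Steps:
o = -2 (o = 8 + 5*(-2) = 8 - 10 = -2)
H(G, L) = -2 + L*(-16 + G) (H(G, L) = (G - 1*16)*L - 2 = (G - 16)*L - 2 = (-16 + G)*L - 2 = L*(-16 + G) - 2 = -2 + L*(-16 + G))
v(b, f) = -2 + b**2 - 15*b (v(b, f) = b + (-2 - 16*b + b*b) = b + (-2 - 16*b + b**2) = b + (-2 + b**2 - 16*b) = -2 + b**2 - 15*b)
v(330, 351) - 1*(-4152648) = (-2 + 330**2 - 15*330) - 1*(-4152648) = (-2 + 108900 - 4950) + 4152648 = 103948 + 4152648 = 4256596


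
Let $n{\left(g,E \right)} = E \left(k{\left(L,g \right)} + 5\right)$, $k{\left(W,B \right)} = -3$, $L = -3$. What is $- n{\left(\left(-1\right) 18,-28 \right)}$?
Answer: $56$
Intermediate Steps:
$n{\left(g,E \right)} = 2 E$ ($n{\left(g,E \right)} = E \left(-3 + 5\right) = E 2 = 2 E$)
$- n{\left(\left(-1\right) 18,-28 \right)} = - 2 \left(-28\right) = \left(-1\right) \left(-56\right) = 56$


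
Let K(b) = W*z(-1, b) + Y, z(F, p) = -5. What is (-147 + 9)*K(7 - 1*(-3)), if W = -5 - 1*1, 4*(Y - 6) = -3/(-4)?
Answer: -39951/8 ≈ -4993.9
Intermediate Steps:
Y = 99/16 (Y = 6 + (-3/(-4))/4 = 6 + (-3*(-1/4))/4 = 6 + (1/4)*(3/4) = 6 + 3/16 = 99/16 ≈ 6.1875)
W = -6 (W = -5 - 1 = -6)
K(b) = 579/16 (K(b) = -6*(-5) + 99/16 = 30 + 99/16 = 579/16)
(-147 + 9)*K(7 - 1*(-3)) = (-147 + 9)*(579/16) = -138*579/16 = -39951/8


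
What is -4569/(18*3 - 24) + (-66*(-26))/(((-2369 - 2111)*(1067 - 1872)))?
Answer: -137313251/901600 ≈ -152.30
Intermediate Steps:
-4569/(18*3 - 24) + (-66*(-26))/(((-2369 - 2111)*(1067 - 1872))) = -4569/(54 - 24) + 1716/((-4480*(-805))) = -4569/30 + 1716/3606400 = -4569*1/30 + 1716*(1/3606400) = -1523/10 + 429/901600 = -137313251/901600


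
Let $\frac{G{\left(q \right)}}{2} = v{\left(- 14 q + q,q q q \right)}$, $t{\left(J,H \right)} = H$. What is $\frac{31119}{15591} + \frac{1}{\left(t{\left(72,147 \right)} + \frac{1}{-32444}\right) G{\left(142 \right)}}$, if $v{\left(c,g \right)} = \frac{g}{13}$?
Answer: $\frac{70825729294352875}{35484557244274756} \approx 1.996$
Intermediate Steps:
$v{\left(c,g \right)} = \frac{g}{13}$ ($v{\left(c,g \right)} = g \frac{1}{13} = \frac{g}{13}$)
$G{\left(q \right)} = \frac{2 q^{3}}{13}$ ($G{\left(q \right)} = 2 \frac{q q q}{13} = 2 \frac{q^{2} q}{13} = 2 \frac{q^{3}}{13} = \frac{2 q^{3}}{13}$)
$\frac{31119}{15591} + \frac{1}{\left(t{\left(72,147 \right)} + \frac{1}{-32444}\right) G{\left(142 \right)}} = \frac{31119}{15591} + \frac{1}{\left(147 + \frac{1}{-32444}\right) \frac{2 \cdot 142^{3}}{13}} = 31119 \cdot \frac{1}{15591} + \frac{1}{\left(147 - \frac{1}{32444}\right) \frac{2}{13} \cdot 2863288} = \frac{10373}{5197} + \frac{1}{\frac{4769267}{32444} \cdot \frac{5726576}{13}} = \frac{10373}{5197} + \frac{32444}{4769267} \cdot \frac{13}{5726576} = \frac{10373}{5197} + \frac{105443}{6827892484948} = \frac{70825729294352875}{35484557244274756}$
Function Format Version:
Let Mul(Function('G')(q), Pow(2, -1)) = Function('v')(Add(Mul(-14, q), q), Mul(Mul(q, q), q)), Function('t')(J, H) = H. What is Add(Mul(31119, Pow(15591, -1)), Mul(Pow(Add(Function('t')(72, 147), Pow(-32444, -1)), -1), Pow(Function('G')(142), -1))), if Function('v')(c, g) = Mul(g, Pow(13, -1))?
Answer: Rational(70825729294352875, 35484557244274756) ≈ 1.9960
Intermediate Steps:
Function('v')(c, g) = Mul(Rational(1, 13), g) (Function('v')(c, g) = Mul(g, Rational(1, 13)) = Mul(Rational(1, 13), g))
Function('G')(q) = Mul(Rational(2, 13), Pow(q, 3)) (Function('G')(q) = Mul(2, Mul(Rational(1, 13), Mul(Mul(q, q), q))) = Mul(2, Mul(Rational(1, 13), Mul(Pow(q, 2), q))) = Mul(2, Mul(Rational(1, 13), Pow(q, 3))) = Mul(Rational(2, 13), Pow(q, 3)))
Add(Mul(31119, Pow(15591, -1)), Mul(Pow(Add(Function('t')(72, 147), Pow(-32444, -1)), -1), Pow(Function('G')(142), -1))) = Add(Mul(31119, Pow(15591, -1)), Mul(Pow(Add(147, Pow(-32444, -1)), -1), Pow(Mul(Rational(2, 13), Pow(142, 3)), -1))) = Add(Mul(31119, Rational(1, 15591)), Mul(Pow(Add(147, Rational(-1, 32444)), -1), Pow(Mul(Rational(2, 13), 2863288), -1))) = Add(Rational(10373, 5197), Mul(Pow(Rational(4769267, 32444), -1), Pow(Rational(5726576, 13), -1))) = Add(Rational(10373, 5197), Mul(Rational(32444, 4769267), Rational(13, 5726576))) = Add(Rational(10373, 5197), Rational(105443, 6827892484948)) = Rational(70825729294352875, 35484557244274756)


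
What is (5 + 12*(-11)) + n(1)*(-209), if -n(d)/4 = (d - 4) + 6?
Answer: 2381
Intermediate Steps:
n(d) = -8 - 4*d (n(d) = -4*((d - 4) + 6) = -4*((-4 + d) + 6) = -4*(2 + d) = -8 - 4*d)
(5 + 12*(-11)) + n(1)*(-209) = (5 + 12*(-11)) + (-8 - 4*1)*(-209) = (5 - 132) + (-8 - 4)*(-209) = -127 - 12*(-209) = -127 + 2508 = 2381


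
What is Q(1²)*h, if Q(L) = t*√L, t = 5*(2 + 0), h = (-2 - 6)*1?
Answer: -80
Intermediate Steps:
h = -8 (h = -8*1 = -8)
t = 10 (t = 5*2 = 10)
Q(L) = 10*√L
Q(1²)*h = (10*√(1²))*(-8) = (10*√1)*(-8) = (10*1)*(-8) = 10*(-8) = -80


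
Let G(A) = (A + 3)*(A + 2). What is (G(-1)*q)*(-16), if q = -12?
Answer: 384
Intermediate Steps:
G(A) = (2 + A)*(3 + A) (G(A) = (3 + A)*(2 + A) = (2 + A)*(3 + A))
(G(-1)*q)*(-16) = ((6 + (-1)² + 5*(-1))*(-12))*(-16) = ((6 + 1 - 5)*(-12))*(-16) = (2*(-12))*(-16) = -24*(-16) = 384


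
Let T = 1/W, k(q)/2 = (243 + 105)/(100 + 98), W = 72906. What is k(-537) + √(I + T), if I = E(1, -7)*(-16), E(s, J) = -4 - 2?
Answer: 116/33 + √510267417162/72906 ≈ 13.313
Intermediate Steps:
E(s, J) = -6
I = 96 (I = -6*(-16) = 96)
k(q) = 116/33 (k(q) = 2*((243 + 105)/(100 + 98)) = 2*(348/198) = 2*(348*(1/198)) = 2*(58/33) = 116/33)
T = 1/72906 ≈ 1.3716e-5
k(-537) + √(I + T) = 116/33 + √(96 + 1/72906) = 116/33 + √(6998977/72906) = 116/33 + √510267417162/72906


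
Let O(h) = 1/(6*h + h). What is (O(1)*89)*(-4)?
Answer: -356/7 ≈ -50.857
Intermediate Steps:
O(h) = 1/(7*h)
(O(1)*89)*(-4) = (((1/7)/1)*89)*(-4) = (((1/7)*1)*89)*(-4) = ((1/7)*89)*(-4) = (89/7)*(-4) = -356/7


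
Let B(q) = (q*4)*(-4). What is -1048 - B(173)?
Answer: 1720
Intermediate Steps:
B(q) = -16*q (B(q) = (4*q)*(-4) = -16*q)
-1048 - B(173) = -1048 - (-16)*173 = -1048 - 1*(-2768) = -1048 + 2768 = 1720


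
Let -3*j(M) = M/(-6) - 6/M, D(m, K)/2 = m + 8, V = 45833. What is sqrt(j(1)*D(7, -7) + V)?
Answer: 2*sqrt(103263)/3 ≈ 214.23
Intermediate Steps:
D(m, K) = 16 + 2*m (D(m, K) = 2*(m + 8) = 2*(8 + m) = 16 + 2*m)
j(M) = 2/M + M/18 (j(M) = -(M/(-6) - 6/M)/3 = -(M*(-1/6) - 6/M)/3 = -(-M/6 - 6/M)/3 = -(-6/M - M/6)/3 = 2/M + M/18)
sqrt(j(1)*D(7, -7) + V) = sqrt((2/1 + (1/18)*1)*(16 + 2*7) + 45833) = sqrt((2*1 + 1/18)*(16 + 14) + 45833) = sqrt((2 + 1/18)*30 + 45833) = sqrt((37/18)*30 + 45833) = sqrt(185/3 + 45833) = sqrt(137684/3) = 2*sqrt(103263)/3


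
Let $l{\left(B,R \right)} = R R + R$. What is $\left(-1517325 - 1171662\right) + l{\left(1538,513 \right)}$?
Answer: $-2425305$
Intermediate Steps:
$l{\left(B,R \right)} = R + R^{2}$ ($l{\left(B,R \right)} = R^{2} + R = R + R^{2}$)
$\left(-1517325 - 1171662\right) + l{\left(1538,513 \right)} = \left(-1517325 - 1171662\right) + 513 \left(1 + 513\right) = -2688987 + 513 \cdot 514 = -2688987 + 263682 = -2425305$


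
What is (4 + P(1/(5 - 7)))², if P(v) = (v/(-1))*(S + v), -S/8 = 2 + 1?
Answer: 1089/16 ≈ 68.063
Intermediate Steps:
S = -24 (S = -8*(2 + 1) = -8*3 = -24)
P(v) = -v*(-24 + v) (P(v) = (v/(-1))*(-24 + v) = (v*(-1))*(-24 + v) = (-v)*(-24 + v) = -v*(-24 + v))
(4 + P(1/(5 - 7)))² = (4 + (24 - 1/(5 - 7))/(5 - 7))² = (4 + (24 - 1/(-2))/(-2))² = (4 - (24 - 1*(-½))/2)² = (4 - (24 + ½)/2)² = (4 - ½*49/2)² = (4 - 49/4)² = (-33/4)² = 1089/16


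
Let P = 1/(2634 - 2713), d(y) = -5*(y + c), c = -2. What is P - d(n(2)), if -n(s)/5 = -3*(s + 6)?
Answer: 46609/79 ≈ 589.99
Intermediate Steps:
n(s) = 90 + 15*s (n(s) = -(-15)*(s + 6) = -(-15)*(6 + s) = -5*(-18 - 3*s) = 90 + 15*s)
d(y) = 10 - 5*y (d(y) = -5*(y - 2) = -5*(-2 + y) = 10 - 5*y)
P = -1/79 (P = 1/(-79) = -1/79 ≈ -0.012658)
P - d(n(2)) = -1/79 - (10 - 5*(90 + 15*2)) = -1/79 - (10 - 5*(90 + 30)) = -1/79 - (10 - 5*120) = -1/79 - (10 - 600) = -1/79 - 1*(-590) = -1/79 + 590 = 46609/79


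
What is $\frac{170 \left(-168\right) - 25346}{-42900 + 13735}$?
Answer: $\frac{53906}{29165} \approx 1.8483$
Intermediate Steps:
$\frac{170 \left(-168\right) - 25346}{-42900 + 13735} = \frac{-28560 - 25346}{-29165} = \left(-53906\right) \left(- \frac{1}{29165}\right) = \frac{53906}{29165}$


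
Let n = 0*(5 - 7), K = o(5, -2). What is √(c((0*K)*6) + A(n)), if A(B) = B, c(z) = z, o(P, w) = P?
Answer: 0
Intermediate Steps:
K = 5
n = 0 (n = 0*(-2) = 0)
√(c((0*K)*6) + A(n)) = √((0*5)*6 + 0) = √(0*6 + 0) = √(0 + 0) = √0 = 0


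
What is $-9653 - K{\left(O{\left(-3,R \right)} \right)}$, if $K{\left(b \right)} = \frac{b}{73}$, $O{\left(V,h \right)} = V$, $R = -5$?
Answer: $- \frac{704666}{73} \approx -9653.0$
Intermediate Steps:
$K{\left(b \right)} = \frac{b}{73}$ ($K{\left(b \right)} = b \frac{1}{73} = \frac{b}{73}$)
$-9653 - K{\left(O{\left(-3,R \right)} \right)} = -9653 - \frac{1}{73} \left(-3\right) = -9653 - - \frac{3}{73} = -9653 + \frac{3}{73} = - \frac{704666}{73}$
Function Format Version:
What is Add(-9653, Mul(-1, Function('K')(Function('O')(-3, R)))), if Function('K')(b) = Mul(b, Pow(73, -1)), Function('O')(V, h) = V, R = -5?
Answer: Rational(-704666, 73) ≈ -9653.0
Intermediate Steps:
Function('K')(b) = Mul(Rational(1, 73), b) (Function('K')(b) = Mul(b, Rational(1, 73)) = Mul(Rational(1, 73), b))
Add(-9653, Mul(-1, Function('K')(Function('O')(-3, R)))) = Add(-9653, Mul(-1, Mul(Rational(1, 73), -3))) = Add(-9653, Mul(-1, Rational(-3, 73))) = Add(-9653, Rational(3, 73)) = Rational(-704666, 73)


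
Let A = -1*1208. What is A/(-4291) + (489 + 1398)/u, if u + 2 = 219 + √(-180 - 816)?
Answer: 1815161069/206332735 - 3774*I*√249/48085 ≈ 8.7973 - 1.2385*I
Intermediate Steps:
A = -1208
u = 217 + 2*I*√249 (u = -2 + (219 + √(-180 - 816)) = -2 + (219 + √(-996)) = -2 + (219 + 2*I*√249) = 217 + 2*I*√249 ≈ 217.0 + 31.559*I)
A/(-4291) + (489 + 1398)/u = -1208/(-4291) + (489 + 1398)/(217 + 2*I*√249) = -1208*(-1/4291) + 1887/(217 + 2*I*√249) = 1208/4291 + 1887/(217 + 2*I*√249)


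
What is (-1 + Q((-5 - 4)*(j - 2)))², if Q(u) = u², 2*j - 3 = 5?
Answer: 104329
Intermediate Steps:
j = 4 (j = 3/2 + (½)*5 = 3/2 + 5/2 = 4)
(-1 + Q((-5 - 4)*(j - 2)))² = (-1 + ((-5 - 4)*(4 - 2))²)² = (-1 + (-9*2)²)² = (-1 + (-18)²)² = (-1 + 324)² = 323² = 104329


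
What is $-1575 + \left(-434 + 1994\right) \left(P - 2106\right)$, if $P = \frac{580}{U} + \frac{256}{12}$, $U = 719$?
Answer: $- \frac{2338473145}{719} \approx -3.2524 \cdot 10^{6}$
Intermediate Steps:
$P = \frac{47756}{2157}$ ($P = \frac{580}{719} + \frac{256}{12} = 580 \cdot \frac{1}{719} + 256 \cdot \frac{1}{12} = \frac{580}{719} + \frac{64}{3} = \frac{47756}{2157} \approx 22.14$)
$-1575 + \left(-434 + 1994\right) \left(P - 2106\right) = -1575 + \left(-434 + 1994\right) \left(\frac{47756}{2157} - 2106\right) = -1575 + 1560 \left(- \frac{4494886}{2157}\right) = -1575 - \frac{2337340720}{719} = - \frac{2338473145}{719}$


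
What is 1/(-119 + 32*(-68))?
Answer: -1/2295 ≈ -0.00043573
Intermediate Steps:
1/(-119 + 32*(-68)) = 1/(-119 - 2176) = 1/(-2295) = -1/2295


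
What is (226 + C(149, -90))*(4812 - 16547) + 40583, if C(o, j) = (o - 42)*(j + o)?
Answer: -76694582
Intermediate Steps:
C(o, j) = (-42 + o)*(j + o)
(226 + C(149, -90))*(4812 - 16547) + 40583 = (226 + (149² - 42*(-90) - 42*149 - 90*149))*(4812 - 16547) + 40583 = (226 + (22201 + 3780 - 6258 - 13410))*(-11735) + 40583 = (226 + 6313)*(-11735) + 40583 = 6539*(-11735) + 40583 = -76735165 + 40583 = -76694582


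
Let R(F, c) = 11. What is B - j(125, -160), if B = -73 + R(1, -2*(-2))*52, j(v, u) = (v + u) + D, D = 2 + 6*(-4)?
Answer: 556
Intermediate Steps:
D = -22 (D = 2 - 24 = -22)
j(v, u) = -22 + u + v (j(v, u) = (v + u) - 22 = (u + v) - 22 = -22 + u + v)
B = 499 (B = -73 + 11*52 = -73 + 572 = 499)
B - j(125, -160) = 499 - (-22 - 160 + 125) = 499 - 1*(-57) = 499 + 57 = 556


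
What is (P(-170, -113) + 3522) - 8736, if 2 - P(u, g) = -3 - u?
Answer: -5379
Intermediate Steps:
P(u, g) = 5 + u (P(u, g) = 2 - (-3 - u) = 2 + (3 + u) = 5 + u)
(P(-170, -113) + 3522) - 8736 = ((5 - 170) + 3522) - 8736 = (-165 + 3522) - 8736 = 3357 - 8736 = -5379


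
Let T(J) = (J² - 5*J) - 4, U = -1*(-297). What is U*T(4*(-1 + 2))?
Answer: -2376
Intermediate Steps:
U = 297
T(J) = -4 + J² - 5*J
U*T(4*(-1 + 2)) = 297*(-4 + (4*(-1 + 2))² - 20*(-1 + 2)) = 297*(-4 + (4*1)² - 20) = 297*(-4 + 4² - 5*4) = 297*(-4 + 16 - 20) = 297*(-8) = -2376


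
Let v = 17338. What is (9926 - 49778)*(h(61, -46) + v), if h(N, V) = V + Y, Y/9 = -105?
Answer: -651460644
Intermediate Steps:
Y = -945 (Y = 9*(-105) = -945)
h(N, V) = -945 + V (h(N, V) = V - 945 = -945 + V)
(9926 - 49778)*(h(61, -46) + v) = (9926 - 49778)*((-945 - 46) + 17338) = -39852*(-991 + 17338) = -39852*16347 = -651460644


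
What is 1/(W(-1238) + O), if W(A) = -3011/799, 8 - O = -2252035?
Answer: 799/1799379346 ≈ 4.4404e-7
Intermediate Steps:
O = 2252043 (O = 8 - 1*(-2252035) = 8 + 2252035 = 2252043)
W(A) = -3011/799 (W(A) = -3011*1/799 = -3011/799)
1/(W(-1238) + O) = 1/(-3011/799 + 2252043) = 1/(1799379346/799) = 799/1799379346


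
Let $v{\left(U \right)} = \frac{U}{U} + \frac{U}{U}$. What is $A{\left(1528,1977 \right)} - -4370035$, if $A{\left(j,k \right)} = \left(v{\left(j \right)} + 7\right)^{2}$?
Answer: $4370116$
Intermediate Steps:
$v{\left(U \right)} = 2$ ($v{\left(U \right)} = 1 + 1 = 2$)
$A{\left(j,k \right)} = 81$ ($A{\left(j,k \right)} = \left(2 + 7\right)^{2} = 9^{2} = 81$)
$A{\left(1528,1977 \right)} - -4370035 = 81 - -4370035 = 81 + 4370035 = 4370116$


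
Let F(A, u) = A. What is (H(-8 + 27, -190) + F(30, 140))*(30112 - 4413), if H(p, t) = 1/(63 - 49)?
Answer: 10819279/14 ≈ 7.7281e+5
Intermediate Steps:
H(p, t) = 1/14
(H(-8 + 27, -190) + F(30, 140))*(30112 - 4413) = (1/14 + 30)*(30112 - 4413) = (421/14)*25699 = 10819279/14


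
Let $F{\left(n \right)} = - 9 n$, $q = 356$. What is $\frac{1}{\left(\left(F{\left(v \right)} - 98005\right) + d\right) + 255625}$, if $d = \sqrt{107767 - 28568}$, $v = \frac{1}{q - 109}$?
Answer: $\frac{9616236357}{1515705992349370} - \frac{61009 \sqrt{79199}}{1515705992349370} \approx 6.3331 \cdot 10^{-6}$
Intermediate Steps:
$v = \frac{1}{247}$ ($v = \frac{1}{356 - 109} = \frac{1}{247} \approx 0.0040486$)
$d = \sqrt{79199} \approx 281.42$
$\frac{1}{\left(\left(F{\left(v \right)} - 98005\right) + d\right) + 255625} = \frac{1}{\left(\left(\left(-9\right) \frac{1}{247} - 98005\right) + \sqrt{79199}\right) + 255625} = \frac{1}{\left(\left(- \frac{9}{247} - 98005\right) + \sqrt{79199}\right) + 255625} = \frac{1}{\left(- \frac{24207244}{247} + \sqrt{79199}\right) + 255625} = \frac{1}{\frac{38932131}{247} + \sqrt{79199}}$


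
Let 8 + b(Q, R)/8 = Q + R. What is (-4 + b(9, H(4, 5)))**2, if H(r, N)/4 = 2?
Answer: 4624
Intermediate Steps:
H(r, N) = 8 (H(r, N) = 4*2 = 8)
b(Q, R) = -64 + 8*Q + 8*R (b(Q, R) = -64 + 8*(Q + R) = -64 + (8*Q + 8*R) = -64 + 8*Q + 8*R)
(-4 + b(9, H(4, 5)))**2 = (-4 + (-64 + 8*9 + 8*8))**2 = (-4 + (-64 + 72 + 64))**2 = (-4 + 72)**2 = 68**2 = 4624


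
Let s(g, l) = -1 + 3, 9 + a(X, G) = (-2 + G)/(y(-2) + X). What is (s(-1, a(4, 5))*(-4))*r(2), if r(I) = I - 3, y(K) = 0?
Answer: 8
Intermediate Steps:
r(I) = -3 + I
a(X, G) = -9 + (-2 + G)/X (a(X, G) = -9 + (-2 + G)/(0 + X) = -9 + (-2 + G)/X)
s(g, l) = 2
(s(-1, a(4, 5))*(-4))*r(2) = (2*(-4))*(-3 + 2) = -8*(-1) = 8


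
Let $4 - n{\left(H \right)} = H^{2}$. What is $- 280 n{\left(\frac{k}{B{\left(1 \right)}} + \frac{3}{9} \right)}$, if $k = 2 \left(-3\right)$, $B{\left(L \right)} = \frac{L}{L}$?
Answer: $\frac{70840}{9} \approx 7871.1$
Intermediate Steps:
$B{\left(L \right)} = 1$
$k = -6$
$n{\left(H \right)} = 4 - H^{2}$
$- 280 n{\left(\frac{k}{B{\left(1 \right)}} + \frac{3}{9} \right)} = - 280 \left(4 - \left(- \frac{6}{1} + \frac{3}{9}\right)^{2}\right) = - 280 \left(4 - \left(\left(-6\right) 1 + 3 \cdot \frac{1}{9}\right)^{2}\right) = - 280 \left(4 - \left(-6 + \frac{1}{3}\right)^{2}\right) = - 280 \left(4 - \left(- \frac{17}{3}\right)^{2}\right) = - 280 \left(4 - \frac{289}{9}\right) = \left(-280\right) \left(- \frac{253}{9}\right) = \frac{70840}{9}$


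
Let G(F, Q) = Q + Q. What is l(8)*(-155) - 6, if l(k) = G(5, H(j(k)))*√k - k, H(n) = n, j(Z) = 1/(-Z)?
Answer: 1234 + 155*√2/2 ≈ 1343.6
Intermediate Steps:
j(Z) = -1/Z
G(F, Q) = 2*Q
l(k) = -k - 2/√k (l(k) = (2*(-1/k))*√k - k = (-2/k)*√k - k = -2/√k - k = -k - 2/√k)
l(8)*(-155) - 6 = (-1*8 - √2/2)*(-155) - 6 = (-8 - √2/2)*(-155) - 6 = (1240 + 155*√2/2) - 6 = 1234 + 155*√2/2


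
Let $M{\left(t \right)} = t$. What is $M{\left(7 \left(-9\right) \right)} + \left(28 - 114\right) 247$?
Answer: $-21305$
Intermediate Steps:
$M{\left(7 \left(-9\right) \right)} + \left(28 - 114\right) 247 = 7 \left(-9\right) + \left(28 - 114\right) 247 = -63 + \left(28 + \left(-166 + 52\right)\right) 247 = -63 + \left(28 - 114\right) 247 = -63 - 21242 = -21305$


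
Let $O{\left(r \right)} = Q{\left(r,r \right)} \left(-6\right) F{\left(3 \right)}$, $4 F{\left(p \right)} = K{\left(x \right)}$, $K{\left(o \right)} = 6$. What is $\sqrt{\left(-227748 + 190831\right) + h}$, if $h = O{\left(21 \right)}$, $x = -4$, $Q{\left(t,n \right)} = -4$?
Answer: $i \sqrt{36881} \approx 192.04 i$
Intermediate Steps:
$F{\left(p \right)} = \frac{3}{2}$ ($F{\left(p \right)} = \frac{1}{4} \cdot 6 = \frac{3}{2}$)
$O{\left(r \right)} = 36$ ($O{\left(r \right)} = \left(-4\right) \left(-6\right) \frac{3}{2} = 24 \cdot \frac{3}{2} = 36$)
$h = 36$
$\sqrt{\left(-227748 + 190831\right) + h} = \sqrt{\left(-227748 + 190831\right) + 36} = \sqrt{-36917 + 36} = \sqrt{-36881} = i \sqrt{36881}$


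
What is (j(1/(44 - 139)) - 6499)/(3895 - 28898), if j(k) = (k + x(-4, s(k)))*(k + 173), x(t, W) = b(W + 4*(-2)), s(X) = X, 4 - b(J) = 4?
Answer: 58669909/225652075 ≈ 0.26000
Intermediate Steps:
b(J) = 0 (b(J) = 4 - 1*4 = 4 - 4 = 0)
x(t, W) = 0
j(k) = k*(173 + k) (j(k) = (k + 0)*(k + 173) = k*(173 + k))
(j(1/(44 - 139)) - 6499)/(3895 - 28898) = ((173 + 1/(44 - 139))/(44 - 139) - 6499)/(3895 - 28898) = ((173 + 1/(-95))/(-95) - 6499)/(-25003) = (-(173 - 1/95)/95 - 6499)*(-1/25003) = (-1/95*16434/95 - 6499)*(-1/25003) = (-16434/9025 - 6499)*(-1/25003) = -58669909/9025*(-1/25003) = 58669909/225652075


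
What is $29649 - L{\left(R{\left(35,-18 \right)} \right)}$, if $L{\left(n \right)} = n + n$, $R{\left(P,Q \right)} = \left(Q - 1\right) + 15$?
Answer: $29657$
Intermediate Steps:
$R{\left(P,Q \right)} = 14 + Q$ ($R{\left(P,Q \right)} = \left(-1 + Q\right) + 15 = 14 + Q$)
$L{\left(n \right)} = 2 n$
$29649 - L{\left(R{\left(35,-18 \right)} \right)} = 29649 - 2 \left(14 - 18\right) = 29649 - 2 \left(-4\right) = 29649 - -8 = 29649 + 8 = 29657$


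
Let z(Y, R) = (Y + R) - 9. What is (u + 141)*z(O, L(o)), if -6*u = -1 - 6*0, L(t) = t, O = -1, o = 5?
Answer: -4235/6 ≈ -705.83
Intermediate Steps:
u = ⅙ (u = -(-1 - 6*0)/6 = -(-1 + 0)/6 = -⅙*(-1) = ⅙ ≈ 0.16667)
z(Y, R) = -9 + R + Y (z(Y, R) = (R + Y) - 9 = -9 + R + Y)
(u + 141)*z(O, L(o)) = (⅙ + 141)*(-9 + 5 - 1) = (847/6)*(-5) = -4235/6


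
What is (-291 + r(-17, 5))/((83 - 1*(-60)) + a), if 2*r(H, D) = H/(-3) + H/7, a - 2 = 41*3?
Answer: -6077/5628 ≈ -1.0798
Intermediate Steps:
a = 125 (a = 2 + 41*3 = 2 + 123 = 125)
r(H, D) = -2*H/21 (r(H, D) = (H/(-3) + H/7)/2 = (H*(-⅓) + H*(⅐))/2 = (-H/3 + H/7)/2 = (-4*H/21)/2 = -2*H/21)
(-291 + r(-17, 5))/((83 - 1*(-60)) + a) = (-291 - 2/21*(-17))/((83 - 1*(-60)) + 125) = (-291 + 34/21)/((83 + 60) + 125) = -6077/(21*(143 + 125)) = -6077/21/268 = -6077/21*1/268 = -6077/5628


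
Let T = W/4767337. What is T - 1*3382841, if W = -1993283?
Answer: -16127145057700/4767337 ≈ -3.3828e+6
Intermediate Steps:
T = -1993283/4767337 ≈ -0.41811
T - 1*3382841 = -1993283/4767337 - 1*3382841 = -1993283/4767337 - 3382841 = -16127145057700/4767337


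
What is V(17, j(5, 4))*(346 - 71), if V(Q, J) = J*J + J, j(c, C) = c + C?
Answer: 24750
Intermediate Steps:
j(c, C) = C + c
V(Q, J) = J + J² (V(Q, J) = J² + J = J + J²)
V(17, j(5, 4))*(346 - 71) = ((4 + 5)*(1 + (4 + 5)))*(346 - 71) = (9*(1 + 9))*275 = (9*10)*275 = 90*275 = 24750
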